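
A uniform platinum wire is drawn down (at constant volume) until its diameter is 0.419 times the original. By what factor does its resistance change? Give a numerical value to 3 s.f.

32.4

Volume constant ⇒ L' = L/r² with r = 0.419. R' = ρL'/A' = ρ(L/r²)/(πr²d₀²/4) = R/r⁴.
Factor = 32.4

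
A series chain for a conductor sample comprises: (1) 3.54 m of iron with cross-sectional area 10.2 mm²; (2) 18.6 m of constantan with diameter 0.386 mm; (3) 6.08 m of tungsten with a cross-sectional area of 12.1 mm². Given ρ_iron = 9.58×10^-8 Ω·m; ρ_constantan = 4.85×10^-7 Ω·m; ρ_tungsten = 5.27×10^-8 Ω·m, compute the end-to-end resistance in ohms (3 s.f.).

77.1 Ω

Seg 1: A = 10.2 mm² = 1.020e-05 m²
R_1 = (9.58×10^-8)(3.54)/(1.020e-05) = 0.03325 Ω
Seg 2: A = π(d/2)² = π(1.9300e-04 m)² = 1.170e-07 m²
R_2 = (4.85×10^-7)(18.6)/(1.170e-07) = 77.09 Ω
Seg 3: A = 12.1 mm² = 1.210e-05 m²
R_3 = (5.27×10^-8)(6.08)/(1.210e-05) = 0.02648 Ω
R_total = R_1 + R_2 + R_3 = 77.1 Ω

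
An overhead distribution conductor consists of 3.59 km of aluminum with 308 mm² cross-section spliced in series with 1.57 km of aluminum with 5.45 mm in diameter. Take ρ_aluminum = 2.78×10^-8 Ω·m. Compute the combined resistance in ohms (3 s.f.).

Segment 1: A = 308 mm² = 3.080e-04 m²
R₁ = ρL/A = (2.78×10^-8)(3590)/(3.080e-04) = 0.324 Ω
Segment 2: A = π(d/2)² = π(2.7250e-03 m)² = 2.333e-05 m²
R₂ = (2.78×10^-8)(1570)/(2.333e-05) = 1.871 Ω
R = R₁ + R₂ = 2.19 Ω

2.19 Ω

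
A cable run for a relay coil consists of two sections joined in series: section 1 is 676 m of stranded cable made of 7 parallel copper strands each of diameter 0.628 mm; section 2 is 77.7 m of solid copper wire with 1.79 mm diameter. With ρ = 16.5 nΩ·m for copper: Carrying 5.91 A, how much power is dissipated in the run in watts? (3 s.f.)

ρ = 16.5 nΩ·m = 1.65×10^-8 Ω·m
Section 1: A_strand = π(3.1400e-04)² = 3.097e-07 m²; R₁ = ρL/(N·A_s) = (1.65×10^-8)(676)/(7×3.097e-07) = 5.144 Ω
Section 2: A = π(d/2)² = π(8.9500e-04 m)² = 2.516e-06 m²
R₂ = (1.65×10^-8)(77.7)/(2.516e-06) = 0.5095 Ω
R = R₁ + R₂ = 5.654 Ω
P = I²R = (5.91)² × 5.654 = 197 W

197 W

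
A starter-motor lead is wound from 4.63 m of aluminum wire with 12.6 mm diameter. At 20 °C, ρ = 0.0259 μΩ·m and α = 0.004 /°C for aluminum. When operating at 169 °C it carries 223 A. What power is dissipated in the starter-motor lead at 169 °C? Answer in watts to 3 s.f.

76.3 W

ρ = 0.0259 μΩ·m = 2.59×10^-8 Ω·m
A = π(d/2)² = π(6.3000e-03 m)² = 1.247e-04 m²
R₍20₎ = ρL/A = (2.59×10^-8)(4.63)/(1.247e-04) = 9.617×10^-4 Ω
R₍169₎ = R₍20₎(1 + αΔT) = 9.617×10^-4 × (1 + 0.004×149) = 0.001535 Ω
P = I²R = (223)² × 0.001535 = 76.3 W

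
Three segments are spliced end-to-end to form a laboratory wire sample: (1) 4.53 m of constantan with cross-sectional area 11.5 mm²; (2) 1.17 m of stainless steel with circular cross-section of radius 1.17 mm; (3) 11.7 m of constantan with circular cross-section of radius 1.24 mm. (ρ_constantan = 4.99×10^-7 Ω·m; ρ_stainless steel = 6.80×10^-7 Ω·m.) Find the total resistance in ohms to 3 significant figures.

1.59 Ω

Seg 1: A = 11.5 mm² = 1.150e-05 m²
R_1 = (4.99×10^-7)(4.53)/(1.150e-05) = 0.1966 Ω
Seg 2: A = πr² = π(1.1700e-03 m)² = 4.301e-06 m²
R_2 = (6.80×10^-7)(1.17)/(4.301e-06) = 0.185 Ω
Seg 3: A = πr² = π(1.2400e-03 m)² = 4.831e-06 m²
R_3 = (4.99×10^-7)(11.7)/(4.831e-06) = 1.209 Ω
R_total = R_1 + R_2 + R_3 = 1.59 Ω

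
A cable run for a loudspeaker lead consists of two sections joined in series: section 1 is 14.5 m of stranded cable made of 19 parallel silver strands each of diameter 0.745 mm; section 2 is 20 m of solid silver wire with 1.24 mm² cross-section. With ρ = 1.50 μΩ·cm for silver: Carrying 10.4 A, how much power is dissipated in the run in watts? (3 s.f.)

29.0 W

ρ = 1.50 μΩ·cm = 1.50×10^-8 Ω·m
Section 1: A_strand = π(3.7250e-04)² = 4.359e-07 m²; R₁ = ρL/(N·A_s) = (1.50×10^-8)(14.5)/(19×4.359e-07) = 0.02626 Ω
Section 2: A = 1.24 mm² = 1.240e-06 m²
R₂ = (1.50×10^-8)(20)/(1.240e-06) = 0.2419 Ω
R = R₁ + R₂ = 0.2682 Ω
P = I²R = (10.4)² × 0.2682 = 29.0 W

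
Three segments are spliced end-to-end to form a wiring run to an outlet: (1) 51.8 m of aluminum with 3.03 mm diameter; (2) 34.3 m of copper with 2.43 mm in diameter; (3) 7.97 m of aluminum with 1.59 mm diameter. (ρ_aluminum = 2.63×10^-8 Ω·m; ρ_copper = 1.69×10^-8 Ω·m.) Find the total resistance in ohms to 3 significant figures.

Seg 1: A = π(d/2)² = π(1.5150e-03 m)² = 7.211e-06 m²
R_1 = (2.63×10^-8)(51.8)/(7.211e-06) = 0.1889 Ω
Seg 2: A = π(d/2)² = π(1.2150e-03 m)² = 4.638e-06 m²
R_2 = (1.69×10^-8)(34.3)/(4.638e-06) = 0.125 Ω
Seg 3: A = π(d/2)² = π(7.9500e-04 m)² = 1.986e-06 m²
R_3 = (2.63×10^-8)(7.97)/(1.986e-06) = 0.1056 Ω
R_total = R_1 + R_2 + R_3 = 0.419 Ω

0.419 Ω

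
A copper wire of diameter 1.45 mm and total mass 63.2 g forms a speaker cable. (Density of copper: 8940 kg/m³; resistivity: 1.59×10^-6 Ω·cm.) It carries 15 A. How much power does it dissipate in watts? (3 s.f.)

9.27 W

ρ = 1.59×10^-6 Ω·cm = 1.59×10^-8 Ω·m
A = π(d/2)² = π(7.2500e-04 m)² = 1.6513e-06 m²
L = m/(density·A) = 0.0632/(8940×1.6513e-06) = 4.281 m
R = ρL/A = (1.59×10^-8)(4.281)/(1.6513e-06) = 0.04122 Ω
P = I²R = (15)² × 0.04122 = 9.27 W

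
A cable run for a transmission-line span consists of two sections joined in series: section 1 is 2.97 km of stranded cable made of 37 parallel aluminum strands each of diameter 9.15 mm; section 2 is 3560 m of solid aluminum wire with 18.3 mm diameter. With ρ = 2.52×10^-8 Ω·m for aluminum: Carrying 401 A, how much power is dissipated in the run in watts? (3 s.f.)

59800 W

Section 1: A_strand = π(4.5750e-03)² = 6.576e-05 m²; R₁ = ρL/(N·A_s) = (2.52×10^-8)(2970)/(37×6.576e-05) = 0.03076 Ω
Section 2: A = π(d/2)² = π(9.1500e-03 m)² = 2.630e-04 m²
R₂ = (2.52×10^-8)(3560)/(2.630e-04) = 0.3411 Ω
R = R₁ + R₂ = 0.3718 Ω
P = I²R = (401)² × 0.3718 = 59800 W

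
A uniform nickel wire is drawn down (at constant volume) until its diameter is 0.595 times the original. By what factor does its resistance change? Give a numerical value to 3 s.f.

Volume constant ⇒ L' = L/r² with r = 0.595. R' = ρL'/A' = ρ(L/r²)/(πr²d₀²/4) = R/r⁴.
Factor = 7.98

7.98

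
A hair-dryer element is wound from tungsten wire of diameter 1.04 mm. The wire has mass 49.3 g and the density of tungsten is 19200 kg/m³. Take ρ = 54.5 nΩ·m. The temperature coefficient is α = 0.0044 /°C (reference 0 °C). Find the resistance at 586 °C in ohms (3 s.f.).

0.694 Ω

ρ = 54.5 nΩ·m = 5.45×10^-8 Ω·m
A = π(d/2)² = π(5.2000e-04 m)² = 8.4949e-07 m²
L = m/(density·A) = 0.0493/(19200×8.4949e-07) = 3.023 m
R = ρL/A = (5.45×10^-8)(3.023)/(8.4949e-07) = 0.1939 Ω
R(586 °C) = 0.1939 × (1 + 0.0044×586) = 0.694 Ω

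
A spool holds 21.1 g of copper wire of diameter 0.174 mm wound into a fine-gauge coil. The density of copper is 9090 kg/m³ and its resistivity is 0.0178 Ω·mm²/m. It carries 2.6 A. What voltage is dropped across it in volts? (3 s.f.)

190 V

ρ = 0.0178 Ω·mm²/m = 1.78×10^-8 Ω·m
A = π(d/2)² = π(8.7000e-05 m)² = 2.3779e-08 m²
L = m/(density·A) = 0.0211/(9090×2.3779e-08) = 97.62 m
R = ρL/A = (1.78×10^-8)(97.62)/(2.3779e-08) = 73.07 Ω
V = IR = 2.6 × 73.07 = 190 V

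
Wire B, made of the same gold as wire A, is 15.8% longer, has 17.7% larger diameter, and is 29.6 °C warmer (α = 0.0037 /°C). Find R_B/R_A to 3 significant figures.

R ∝ ρL/d² with ρ ∝ (1+αΔT), so R_B/R_A = (1 + 15.8/100) × (1 + 17.7/100)⁻² × (1 + 0.0037×29.6)
= 1.158 × 0.7218 × 1.109 = 0.927

0.927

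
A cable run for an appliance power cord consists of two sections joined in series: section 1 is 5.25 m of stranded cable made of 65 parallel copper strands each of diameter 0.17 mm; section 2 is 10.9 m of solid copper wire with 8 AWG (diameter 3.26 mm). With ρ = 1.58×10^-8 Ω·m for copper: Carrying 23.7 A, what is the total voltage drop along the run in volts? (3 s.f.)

1.82 V

Section 1: A_strand = π(8.5000e-05)² = 2.270e-08 m²; R₁ = ρL/(N·A_s) = (1.58×10^-8)(5.25)/(65×2.270e-08) = 0.05622 Ω
Section 2: A = π(3.26/2 mm)² = π(1.6300e-03 m)² = 8.347e-06 m²
R₂ = (1.58×10^-8)(10.9)/(8.347e-06) = 0.02063 Ω
R = R₁ + R₂ = 0.07686 Ω
V = IR = 23.7 × 0.07686 = 1.82 V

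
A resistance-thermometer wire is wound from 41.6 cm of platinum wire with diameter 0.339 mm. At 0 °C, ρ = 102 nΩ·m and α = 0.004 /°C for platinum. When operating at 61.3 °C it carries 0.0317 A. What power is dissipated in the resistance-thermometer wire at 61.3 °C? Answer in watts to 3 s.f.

5.88×10^-4 W

ρ = 102 nΩ·m = 1.02×10^-7 Ω·m
A = π(d/2)² = π(1.6950e-04 m)² = 9.026e-08 m²
R₍0₎ = ρL/A = (1.02×10^-7)(0.416)/(9.026e-08) = 0.4701 Ω
R₍61.3₎ = R₍0₎(1 + αΔT) = 0.4701 × (1 + 0.004×61.3) = 0.5854 Ω
P = I²R = (0.0317)² × 0.5854 = 5.88×10^-4 W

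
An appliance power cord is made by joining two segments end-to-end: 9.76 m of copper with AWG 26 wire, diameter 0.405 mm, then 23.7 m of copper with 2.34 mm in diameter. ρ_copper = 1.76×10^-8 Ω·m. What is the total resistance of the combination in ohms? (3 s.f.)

Segment 1: A = π(0.405/2 mm)² = π(2.0250e-04 m)² = 1.288e-07 m²
R₁ = ρL/A = (1.76×10^-8)(9.76)/(1.288e-07) = 1.333 Ω
Segment 2: A = π(d/2)² = π(1.1700e-03 m)² = 4.301e-06 m²
R₂ = (1.76×10^-8)(23.7)/(4.301e-06) = 0.09699 Ω
R = R₁ + R₂ = 1.43 Ω

1.43 Ω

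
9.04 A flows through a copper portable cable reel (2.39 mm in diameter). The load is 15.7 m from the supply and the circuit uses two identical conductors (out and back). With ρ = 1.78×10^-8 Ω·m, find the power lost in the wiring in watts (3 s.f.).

A = π(d/2)² = π(1.1950e-03 m)² = 4.486e-06 m²
Total conductor length (both ways) L = 2 × 15.7 = 31.4 m
R = ρL/A = (1.78×10^-8)(31.4)/(4.486e-06) = 0.1246 Ω
P = I²R = (9.04)² × 0.1246 = 10.2 W

10.2 W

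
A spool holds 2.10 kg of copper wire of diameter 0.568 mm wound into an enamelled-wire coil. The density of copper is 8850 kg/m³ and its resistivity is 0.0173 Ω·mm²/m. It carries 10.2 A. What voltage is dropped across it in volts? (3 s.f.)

652 V

ρ = 0.0173 Ω·mm²/m = 1.73×10^-8 Ω·m
A = π(d/2)² = π(2.8400e-04 m)² = 2.5339e-07 m²
L = m/(density·A) = 2.1/(8850×2.5339e-07) = 936.5 m
R = ρL/A = (1.73×10^-8)(936.5)/(2.5339e-07) = 63.94 Ω
V = IR = 10.2 × 63.94 = 652 V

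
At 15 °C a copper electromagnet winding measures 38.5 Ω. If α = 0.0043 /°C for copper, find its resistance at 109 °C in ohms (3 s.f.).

54.1 Ω

ΔT = 109 − 15 = 94 °C
R = R₀(1 + αΔT) = 38.5 × (1 + 0.0043×94) = 38.5 × 1.404 = 54.1 Ω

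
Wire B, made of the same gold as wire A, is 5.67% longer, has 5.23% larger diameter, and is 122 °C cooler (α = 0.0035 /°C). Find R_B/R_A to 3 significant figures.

R ∝ ρL/d² with ρ ∝ (1+αΔT), so R_B/R_A = (1 + 5.67/100) × (1 + 5.23/100)⁻² × (1 − 0.0035×122)
= 1.057 × 0.9031 × 0.573 = 0.547

0.547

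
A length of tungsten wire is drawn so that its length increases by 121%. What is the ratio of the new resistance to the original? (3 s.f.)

4.88

k = 1 + 121/100 = 2.21; volume constant ⇒ A' = A/k, so R' = k²R.
Factor = 4.88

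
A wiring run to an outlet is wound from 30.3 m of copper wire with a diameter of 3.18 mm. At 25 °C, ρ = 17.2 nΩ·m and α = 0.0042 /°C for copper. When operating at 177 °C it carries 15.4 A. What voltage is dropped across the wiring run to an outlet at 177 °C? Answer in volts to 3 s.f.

1.66 V

ρ = 17.2 nΩ·m = 1.72×10^-8 Ω·m
A = π(d/2)² = π(1.5900e-03 m)² = 7.942e-06 m²
R₍25₎ = ρL/A = (1.72×10^-8)(30.3)/(7.942e-06) = 0.06562 Ω
R₍177₎ = R₍25₎(1 + αΔT) = 0.06562 × (1 + 0.0042×152) = 0.1075 Ω
V = IR = 15.4 × 0.1075 = 1.66 V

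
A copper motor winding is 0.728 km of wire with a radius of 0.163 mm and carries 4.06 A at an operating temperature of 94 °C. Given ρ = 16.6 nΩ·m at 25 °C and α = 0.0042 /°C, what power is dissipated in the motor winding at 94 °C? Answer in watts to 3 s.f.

3080 W

ρ = 16.6 nΩ·m = 1.66×10^-8 Ω·m
A = πr² = π(1.6300e-04 m)² = 8.347e-08 m²
R₍25₎ = ρL/A = (1.66×10^-8)(728)/(8.347e-08) = 144.8 Ω
R₍94₎ = R₍25₎(1 + αΔT) = 144.8 × (1 + 0.0042×69) = 186.7 Ω
P = I²R = (4.06)² × 186.7 = 3080 W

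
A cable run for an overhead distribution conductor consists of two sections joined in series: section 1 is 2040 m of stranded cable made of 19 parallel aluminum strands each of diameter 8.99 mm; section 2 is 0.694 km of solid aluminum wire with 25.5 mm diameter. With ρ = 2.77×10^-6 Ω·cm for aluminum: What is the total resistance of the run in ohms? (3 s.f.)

ρ = 2.77×10^-6 Ω·cm = 2.77×10^-8 Ω·m
Section 1: A_strand = π(4.4950e-03)² = 6.348e-05 m²; R₁ = ρL/(N·A_s) = (2.77×10^-8)(2040)/(19×6.348e-05) = 0.04685 Ω
Section 2: A = π(d/2)² = π(1.2750e-02 m)² = 5.107e-04 m²
R₂ = (2.77×10^-8)(694)/(5.107e-04) = 0.03764 Ω
R = R₁ + R₂ = 0.0845 Ω

0.0845 Ω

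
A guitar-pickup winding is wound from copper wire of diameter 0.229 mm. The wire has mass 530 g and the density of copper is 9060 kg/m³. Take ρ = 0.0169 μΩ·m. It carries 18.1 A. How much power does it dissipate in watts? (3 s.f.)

1.91×10^5 W

ρ = 0.0169 μΩ·m = 1.69×10^-8 Ω·m
A = π(d/2)² = π(1.1450e-04 m)² = 4.1187e-08 m²
L = m/(density·A) = 0.53/(9060×4.1187e-08) = 1420 m
R = ρL/A = (1.69×10^-8)(1420)/(4.1187e-08) = 582.8 Ω
P = I²R = (18.1)² × 582.8 = 1.91×10^5 W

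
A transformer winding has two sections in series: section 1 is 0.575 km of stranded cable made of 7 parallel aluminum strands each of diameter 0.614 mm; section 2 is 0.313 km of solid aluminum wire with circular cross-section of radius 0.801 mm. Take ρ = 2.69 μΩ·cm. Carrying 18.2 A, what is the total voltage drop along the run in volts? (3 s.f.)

212 V

ρ = 2.69 μΩ·cm = 2.69×10^-8 Ω·m
Section 1: A_strand = π(3.0700e-04)² = 2.961e-07 m²; R₁ = ρL/(N·A_s) = (2.69×10^-8)(575)/(7×2.961e-07) = 7.463 Ω
Section 2: A = πr² = π(8.0100e-04 m)² = 2.016e-06 m²
R₂ = (2.69×10^-8)(313)/(2.016e-06) = 4.177 Ω
R = R₁ + R₂ = 11.64 Ω
V = IR = 18.2 × 11.64 = 212 V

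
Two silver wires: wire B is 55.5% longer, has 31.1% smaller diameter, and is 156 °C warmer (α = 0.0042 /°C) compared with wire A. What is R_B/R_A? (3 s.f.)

R ∝ ρL/d² with ρ ∝ (1+αΔT), so R_B/R_A = (1 + 55.5/100) × (1 − 31.1/100)⁻² × (1 + 0.0042×156)
= 1.555 × 2.107 × 1.655 = 5.42

5.42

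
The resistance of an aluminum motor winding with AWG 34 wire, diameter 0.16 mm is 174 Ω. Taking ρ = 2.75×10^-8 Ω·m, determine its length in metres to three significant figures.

A = π(0.16/2 mm)² = π(8.0000e-05 m)² = 2.011e-08 m²
L = RA/ρ = (174)(2.011e-08)/(2.75×10^-8) = 127 m

127 m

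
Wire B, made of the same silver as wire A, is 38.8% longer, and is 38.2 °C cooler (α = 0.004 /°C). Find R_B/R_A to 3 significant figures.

1.18

R ∝ ρL/d² with ρ ∝ (1+αΔT), so R_B/R_A = (1 + 38.8/100) × (1 − 0.004×38.2)
= 1.388 × 0.8472 = 1.18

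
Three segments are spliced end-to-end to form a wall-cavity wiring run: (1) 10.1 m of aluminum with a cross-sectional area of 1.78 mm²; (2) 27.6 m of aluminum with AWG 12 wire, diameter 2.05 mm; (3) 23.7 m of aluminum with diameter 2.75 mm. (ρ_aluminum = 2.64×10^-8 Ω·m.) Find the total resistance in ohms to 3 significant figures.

0.476 Ω

Seg 1: A = 1.78 mm² = 1.780e-06 m²
R_1 = (2.64×10^-8)(10.1)/(1.780e-06) = 0.1498 Ω
Seg 2: A = π(2.05/2 mm)² = π(1.0250e-03 m)² = 3.301e-06 m²
R_2 = (2.64×10^-8)(27.6)/(3.301e-06) = 0.2208 Ω
Seg 3: A = π(d/2)² = π(1.3750e-03 m)² = 5.940e-06 m²
R_3 = (2.64×10^-8)(23.7)/(5.940e-06) = 0.1053 Ω
R_total = R_1 + R_2 + R_3 = 0.476 Ω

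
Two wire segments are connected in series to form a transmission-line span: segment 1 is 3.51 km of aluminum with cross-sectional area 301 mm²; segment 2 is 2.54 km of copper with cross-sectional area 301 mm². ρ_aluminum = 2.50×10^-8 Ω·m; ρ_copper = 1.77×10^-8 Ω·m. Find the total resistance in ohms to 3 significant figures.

0.441 Ω

Segment 1: A = 301 mm² = 3.010e-04 m²
R₁ = ρL/A = (2.50×10^-8)(3510)/(3.010e-04) = 0.2915 Ω
R₂ = (1.77×10^-8)(2540)/(3.010e-04) = 0.1494 Ω
R = R₁ + R₂ = 0.441 Ω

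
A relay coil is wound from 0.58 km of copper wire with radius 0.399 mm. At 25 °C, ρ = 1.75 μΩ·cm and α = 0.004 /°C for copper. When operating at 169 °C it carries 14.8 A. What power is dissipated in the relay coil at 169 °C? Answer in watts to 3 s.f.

7010 W

ρ = 1.75 μΩ·cm = 1.75×10^-8 Ω·m
A = πr² = π(3.9900e-04 m)² = 5.001e-07 m²
R₍25₎ = ρL/A = (1.75×10^-8)(580)/(5.001e-07) = 20.29 Ω
R₍169₎ = R₍25₎(1 + αΔT) = 20.29 × (1 + 0.004×144) = 31.98 Ω
P = I²R = (14.8)² × 31.98 = 7010 W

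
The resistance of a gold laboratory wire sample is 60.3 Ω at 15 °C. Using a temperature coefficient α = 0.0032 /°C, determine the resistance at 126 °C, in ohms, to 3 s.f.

81.7 Ω

ΔT = 126 − 15 = 111 °C
R = R₀(1 + αΔT) = 60.3 × (1 + 0.0032×111) = 60.3 × 1.355 = 81.7 Ω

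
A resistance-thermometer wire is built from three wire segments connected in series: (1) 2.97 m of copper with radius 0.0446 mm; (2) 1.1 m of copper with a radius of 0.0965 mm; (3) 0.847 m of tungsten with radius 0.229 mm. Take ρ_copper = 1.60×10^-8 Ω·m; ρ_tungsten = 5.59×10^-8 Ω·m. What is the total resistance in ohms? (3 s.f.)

8.49 Ω

Seg 1: A = πr² = π(4.4600e-05 m)² = 6.249e-09 m²
R_1 = (1.60×10^-8)(2.97)/(6.249e-09) = 7.604 Ω
Seg 2: A = πr² = π(9.6500e-05 m)² = 2.926e-08 m²
R_2 = (1.60×10^-8)(1.1)/(2.926e-08) = 0.6016 Ω
Seg 3: A = πr² = π(2.2900e-04 m)² = 1.647e-07 m²
R_3 = (5.59×10^-8)(0.847)/(1.647e-07) = 0.2874 Ω
R_total = R_1 + R_2 + R_3 = 8.49 Ω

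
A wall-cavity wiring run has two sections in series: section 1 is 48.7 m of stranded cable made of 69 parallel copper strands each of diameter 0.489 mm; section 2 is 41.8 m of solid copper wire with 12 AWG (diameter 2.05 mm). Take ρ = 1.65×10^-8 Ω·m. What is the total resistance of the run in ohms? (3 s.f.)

Section 1: A_strand = π(2.4450e-04)² = 1.878e-07 m²; R₁ = ρL/(N·A_s) = (1.65×10^-8)(48.7)/(69×1.878e-07) = 0.06201 Ω
Section 2: A = π(2.05/2 mm)² = π(1.0250e-03 m)² = 3.301e-06 m²
R₂ = (1.65×10^-8)(41.8)/(3.301e-06) = 0.209 Ω
R = R₁ + R₂ = 0.271 Ω

0.271 Ω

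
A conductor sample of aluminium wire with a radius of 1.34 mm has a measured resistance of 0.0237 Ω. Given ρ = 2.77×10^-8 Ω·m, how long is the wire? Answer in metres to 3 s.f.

A = πr² = π(1.3400e-03 m)² = 5.641e-06 m²
L = RA/ρ = (0.0237)(5.641e-06)/(2.77×10^-8) = 4.83 m

4.83 m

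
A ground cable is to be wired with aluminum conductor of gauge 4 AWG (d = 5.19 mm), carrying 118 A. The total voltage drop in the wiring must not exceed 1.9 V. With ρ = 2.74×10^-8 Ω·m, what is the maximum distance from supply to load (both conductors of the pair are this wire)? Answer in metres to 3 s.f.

A = π(5.19/2 mm)² = π(2.5950e-03 m)² = 2.116e-05 m²
L_max = V_max·A/(2·ρI) = (1.9)(2.116e-05)/(2×2.74×10^-8×118) = 6.22 m

6.22 m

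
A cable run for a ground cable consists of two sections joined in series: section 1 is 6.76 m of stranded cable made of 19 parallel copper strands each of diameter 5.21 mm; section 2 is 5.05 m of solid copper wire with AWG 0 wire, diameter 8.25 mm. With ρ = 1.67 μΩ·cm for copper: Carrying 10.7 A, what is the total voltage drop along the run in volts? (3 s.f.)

ρ = 1.67 μΩ·cm = 1.67×10^-8 Ω·m
Section 1: A_strand = π(2.6050e-03)² = 2.132e-05 m²; R₁ = ρL/(N·A_s) = (1.67×10^-8)(6.76)/(19×2.132e-05) = 2.787×10^-4 Ω
Section 2: A = π(8.25/2 mm)² = π(4.1250e-03 m)² = 5.346e-05 m²
R₂ = (1.67×10^-8)(5.05)/(5.346e-05) = 0.001578 Ω
R = R₁ + R₂ = 0.001856 Ω
V = IR = 10.7 × 0.001856 = 0.0199 V

0.0199 V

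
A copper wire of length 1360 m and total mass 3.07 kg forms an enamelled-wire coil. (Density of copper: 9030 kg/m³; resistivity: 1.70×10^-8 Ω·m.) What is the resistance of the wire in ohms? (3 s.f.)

A = m/(density·L) = 3.07/(9030×1360) = 2.4998e-07 m²
R = ρL/A = (1.70×10^-8)(1360)/(2.4998e-07) = 92.5 Ω

92.5 Ω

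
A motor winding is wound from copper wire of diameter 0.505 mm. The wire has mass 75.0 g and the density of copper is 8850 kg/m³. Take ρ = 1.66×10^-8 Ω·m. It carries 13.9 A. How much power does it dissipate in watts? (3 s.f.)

678 W

A = π(d/2)² = π(2.5250e-04 m)² = 2.0030e-07 m²
L = m/(density·A) = 0.075/(8850×2.0030e-07) = 42.31 m
R = ρL/A = (1.66×10^-8)(42.31)/(2.0030e-07) = 3.507 Ω
P = I²R = (13.9)² × 3.507 = 678 W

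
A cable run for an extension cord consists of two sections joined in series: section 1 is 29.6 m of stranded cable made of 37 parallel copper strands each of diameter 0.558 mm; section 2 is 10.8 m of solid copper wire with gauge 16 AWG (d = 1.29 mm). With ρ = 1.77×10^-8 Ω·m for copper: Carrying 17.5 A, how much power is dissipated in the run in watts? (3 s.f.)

Section 1: A_strand = π(2.7900e-04)² = 2.445e-07 m²; R₁ = ρL/(N·A_s) = (1.77×10^-8)(29.6)/(37×2.445e-07) = 0.0579 Ω
Section 2: A = π(1.29/2 mm)² = π(6.4500e-04 m)² = 1.307e-06 m²
R₂ = (1.77×10^-8)(10.8)/(1.307e-06) = 0.1463 Ω
R = R₁ + R₂ = 0.2042 Ω
P = I²R = (17.5)² × 0.2042 = 62.5 W

62.5 W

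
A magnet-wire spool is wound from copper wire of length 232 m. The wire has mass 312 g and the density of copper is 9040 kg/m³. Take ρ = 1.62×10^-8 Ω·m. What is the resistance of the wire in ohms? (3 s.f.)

A = m/(density·L) = 0.312/(9040×232) = 1.4876e-07 m²
R = ρL/A = (1.62×10^-8)(232)/(1.4876e-07) = 25.3 Ω

25.3 Ω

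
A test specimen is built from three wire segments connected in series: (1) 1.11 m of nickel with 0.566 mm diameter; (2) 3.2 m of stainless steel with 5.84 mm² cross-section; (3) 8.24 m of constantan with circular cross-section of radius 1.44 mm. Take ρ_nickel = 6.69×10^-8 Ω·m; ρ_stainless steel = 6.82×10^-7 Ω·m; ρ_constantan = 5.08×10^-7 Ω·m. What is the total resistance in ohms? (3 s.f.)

1.31 Ω

Seg 1: A = π(d/2)² = π(2.8300e-04 m)² = 2.516e-07 m²
R_1 = (6.69×10^-8)(1.11)/(2.516e-07) = 0.2951 Ω
Seg 2: A = 5.84 mm² = 5.840e-06 m²
R_2 = (6.82×10^-7)(3.2)/(5.840e-06) = 0.3737 Ω
Seg 3: A = πr² = π(1.4400e-03 m)² = 6.514e-06 m²
R_3 = (5.08×10^-7)(8.24)/(6.514e-06) = 0.6426 Ω
R_total = R_1 + R_2 + R_3 = 1.31 Ω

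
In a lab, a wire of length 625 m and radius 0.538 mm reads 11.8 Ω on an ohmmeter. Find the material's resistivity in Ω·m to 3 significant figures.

A = πr² = π(5.3800e-04 m)² = 9.093e-07 m²
ρ = RA/L = (11.8)(9.093e-07)/(625) = 1.72×10^-8 Ω·m

1.72×10^-8 Ω·m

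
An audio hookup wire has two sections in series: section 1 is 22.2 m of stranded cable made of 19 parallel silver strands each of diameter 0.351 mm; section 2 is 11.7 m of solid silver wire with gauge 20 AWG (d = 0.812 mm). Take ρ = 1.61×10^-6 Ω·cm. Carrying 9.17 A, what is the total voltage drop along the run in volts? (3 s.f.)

5.12 V

ρ = 1.61×10^-6 Ω·cm = 1.61×10^-8 Ω·m
Section 1: A_strand = π(1.7550e-04)² = 9.676e-08 m²; R₁ = ρL/(N·A_s) = (1.61×10^-8)(22.2)/(19×9.676e-08) = 0.1944 Ω
Section 2: A = π(0.812/2 mm)² = π(4.0600e-04 m)² = 5.178e-07 m²
R₂ = (1.61×10^-8)(11.7)/(5.178e-07) = 0.3638 Ω
R = R₁ + R₂ = 0.5582 Ω
V = IR = 9.17 × 0.5582 = 5.12 V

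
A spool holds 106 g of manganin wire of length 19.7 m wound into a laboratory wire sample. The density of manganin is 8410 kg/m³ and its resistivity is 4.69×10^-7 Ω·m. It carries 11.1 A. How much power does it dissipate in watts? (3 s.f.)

1780 W

A = m/(density·L) = 0.106/(8410×19.7) = 6.3980e-07 m²
R = ρL/A = (4.69×10^-7)(19.7)/(6.3980e-07) = 14.44 Ω
P = I²R = (11.1)² × 14.44 = 1780 W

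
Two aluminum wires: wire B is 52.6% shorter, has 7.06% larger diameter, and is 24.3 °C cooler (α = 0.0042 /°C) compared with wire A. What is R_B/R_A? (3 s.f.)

0.371

R ∝ ρL/d² with ρ ∝ (1+αΔT), so R_B/R_A = (1 − 52.6/100) × (1 + 7.06/100)⁻² × (1 − 0.0042×24.3)
= 0.474 × 0.8725 × 0.8979 = 0.371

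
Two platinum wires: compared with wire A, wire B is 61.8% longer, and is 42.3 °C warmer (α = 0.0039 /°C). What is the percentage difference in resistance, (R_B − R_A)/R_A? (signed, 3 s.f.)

R ∝ ρL/d² with ρ ∝ (1+αΔT), so R_B/R_A = (1 + 61.8/100) × (1 + 0.0039×42.3)
= 1.618 × 1.165 = 1.885
(R_B − R_A)/R_A = 1.885 − 1 = 88.5%

88.5%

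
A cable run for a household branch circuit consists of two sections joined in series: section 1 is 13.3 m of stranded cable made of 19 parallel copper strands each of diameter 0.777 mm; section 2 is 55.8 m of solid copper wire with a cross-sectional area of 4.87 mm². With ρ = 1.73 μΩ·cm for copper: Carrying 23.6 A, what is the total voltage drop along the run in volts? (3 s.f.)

5.28 V

ρ = 1.73 μΩ·cm = 1.73×10^-8 Ω·m
Section 1: A_strand = π(3.8850e-04)² = 4.742e-07 m²; R₁ = ρL/(N·A_s) = (1.73×10^-8)(13.3)/(19×4.742e-07) = 0.02554 Ω
Section 2: A = 4.87 mm² = 4.870e-06 m²
R₂ = (1.73×10^-8)(55.8)/(4.870e-06) = 0.1982 Ω
R = R₁ + R₂ = 0.2238 Ω
V = IR = 23.6 × 0.2238 = 5.28 V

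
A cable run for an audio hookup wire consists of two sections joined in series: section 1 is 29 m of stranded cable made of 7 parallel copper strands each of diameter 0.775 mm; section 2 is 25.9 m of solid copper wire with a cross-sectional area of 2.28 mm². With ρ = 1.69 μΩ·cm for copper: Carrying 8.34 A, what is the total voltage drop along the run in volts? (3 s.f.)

2.84 V

ρ = 1.69 μΩ·cm = 1.69×10^-8 Ω·m
Section 1: A_strand = π(3.8750e-04)² = 4.717e-07 m²; R₁ = ρL/(N·A_s) = (1.69×10^-8)(29)/(7×4.717e-07) = 0.1484 Ω
Section 2: A = 2.28 mm² = 2.280e-06 m²
R₂ = (1.69×10^-8)(25.9)/(2.280e-06) = 0.192 Ω
R = R₁ + R₂ = 0.3404 Ω
V = IR = 8.34 × 0.3404 = 2.84 V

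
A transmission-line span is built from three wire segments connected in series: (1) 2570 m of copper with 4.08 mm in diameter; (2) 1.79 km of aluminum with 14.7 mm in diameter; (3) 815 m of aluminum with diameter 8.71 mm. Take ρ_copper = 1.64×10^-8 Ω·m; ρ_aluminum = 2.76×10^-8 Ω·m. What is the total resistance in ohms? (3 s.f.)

Seg 1: A = π(d/2)² = π(2.0400e-03 m)² = 1.307e-05 m²
R_1 = (1.64×10^-8)(2570)/(1.307e-05) = 3.224 Ω
Seg 2: A = π(d/2)² = π(7.3500e-03 m)² = 1.697e-04 m²
R_2 = (2.76×10^-8)(1790)/(1.697e-04) = 0.2911 Ω
Seg 3: A = π(d/2)² = π(4.3550e-03 m)² = 5.958e-05 m²
R_3 = (2.76×10^-8)(815)/(5.958e-05) = 0.3775 Ω
R_total = R_1 + R_2 + R_3 = 3.89 Ω

3.89 Ω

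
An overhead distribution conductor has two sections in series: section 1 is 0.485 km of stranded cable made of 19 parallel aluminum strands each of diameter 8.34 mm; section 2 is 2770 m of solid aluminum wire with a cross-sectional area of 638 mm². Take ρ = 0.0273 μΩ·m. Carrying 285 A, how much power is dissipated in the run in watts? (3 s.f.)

ρ = 0.0273 μΩ·m = 2.73×10^-8 Ω·m
Section 1: A_strand = π(4.1700e-03)² = 5.463e-05 m²; R₁ = ρL/(N·A_s) = (2.73×10^-8)(485)/(19×5.463e-05) = 0.01276 Ω
Section 2: A = 638 mm² = 6.380e-04 m²
R₂ = (2.73×10^-8)(2770)/(6.380e-04) = 0.1185 Ω
R = R₁ + R₂ = 0.1313 Ω
P = I²R = (285)² × 0.1313 = 10700 W

10700 W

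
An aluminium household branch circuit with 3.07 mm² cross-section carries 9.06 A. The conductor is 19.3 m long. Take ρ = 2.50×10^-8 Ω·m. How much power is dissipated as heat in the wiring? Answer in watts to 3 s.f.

12.9 W

A = 3.07 mm² = 3.070e-06 m²
R = ρL/A = (2.50×10^-8)(19.3)/(3.070e-06) = 0.1572 Ω
P = I²R = (9.06)² × 0.1572 = 12.9 W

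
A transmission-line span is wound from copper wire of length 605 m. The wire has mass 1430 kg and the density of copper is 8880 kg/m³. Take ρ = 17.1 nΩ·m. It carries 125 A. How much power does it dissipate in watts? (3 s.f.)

ρ = 17.1 nΩ·m = 1.71×10^-8 Ω·m
A = m/(density·L) = 1430/(8880×605) = 2.6618e-04 m²
R = ρL/A = (1.71×10^-8)(605)/(2.6618e-04) = 0.03887 Ω
P = I²R = (125)² × 0.03887 = 607 W

607 W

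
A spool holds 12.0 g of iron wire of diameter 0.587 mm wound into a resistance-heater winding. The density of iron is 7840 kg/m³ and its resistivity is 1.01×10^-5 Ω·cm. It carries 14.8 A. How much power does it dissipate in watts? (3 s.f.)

462 W

ρ = 1.01×10^-5 Ω·cm = 1.01×10^-7 Ω·m
A = π(d/2)² = π(2.9350e-04 m)² = 2.7062e-07 m²
L = m/(density·A) = 0.012/(7840×2.7062e-07) = 5.656 m
R = ρL/A = (1.01×10^-7)(5.656)/(2.7062e-07) = 2.111 Ω
P = I²R = (14.8)² × 2.111 = 462 W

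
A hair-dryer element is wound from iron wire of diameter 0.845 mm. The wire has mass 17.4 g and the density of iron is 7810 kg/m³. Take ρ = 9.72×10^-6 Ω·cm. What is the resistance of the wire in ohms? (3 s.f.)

0.689 Ω

ρ = 9.72×10^-6 Ω·cm = 9.72×10^-8 Ω·m
A = π(d/2)² = π(4.2250e-04 m)² = 5.6079e-07 m²
L = m/(density·A) = 0.0174/(7810×5.6079e-07) = 3.973 m
R = ρL/A = (9.72×10^-8)(3.973)/(5.6079e-07) = 0.689 Ω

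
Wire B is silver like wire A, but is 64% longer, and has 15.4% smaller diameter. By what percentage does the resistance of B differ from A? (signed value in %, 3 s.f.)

129%

R ∝ L/d², so R_B/R_A = (1 + 64/100) × (1 − 15.4/100)⁻²
= 1.64 × 1.397 = 2.291
(R_B − R_A)/R_A = 2.291 − 1 = 129%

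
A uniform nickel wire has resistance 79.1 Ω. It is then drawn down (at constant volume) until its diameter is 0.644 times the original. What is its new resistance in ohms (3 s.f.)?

460 Ω

Volume constant ⇒ L' = L/r² with r = 0.644. R' = ρL'/A' = ρ(L/r²)/(πr²d₀²/4) = R/r⁴.
R' = 5.814 × 79.1 = 460 Ω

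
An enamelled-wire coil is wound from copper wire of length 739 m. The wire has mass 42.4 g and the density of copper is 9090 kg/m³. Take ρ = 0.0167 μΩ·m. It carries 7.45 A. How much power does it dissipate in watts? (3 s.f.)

1.09×10^5 W

ρ = 0.0167 μΩ·m = 1.67×10^-8 Ω·m
A = m/(density·L) = 0.0424/(9090×739) = 6.3119e-09 m²
R = ρL/A = (1.67×10^-8)(739)/(6.3119e-09) = 1955 Ω
P = I²R = (7.45)² × 1955 = 1.09×10^5 W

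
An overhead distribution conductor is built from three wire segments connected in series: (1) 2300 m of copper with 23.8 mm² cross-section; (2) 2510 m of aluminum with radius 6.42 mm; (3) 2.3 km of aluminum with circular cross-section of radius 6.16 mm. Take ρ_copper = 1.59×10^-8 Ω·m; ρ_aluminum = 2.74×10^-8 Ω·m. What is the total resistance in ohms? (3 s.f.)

Seg 1: A = 23.8 mm² = 2.380e-05 m²
R_1 = (1.59×10^-8)(2300)/(2.380e-05) = 1.537 Ω
Seg 2: A = πr² = π(6.4200e-03 m)² = 1.295e-04 m²
R_2 = (2.74×10^-8)(2510)/(1.295e-04) = 0.5311 Ω
Seg 3: A = πr² = π(6.1600e-03 m)² = 1.192e-04 m²
R_3 = (2.74×10^-8)(2300)/(1.192e-04) = 0.5286 Ω
R_total = R_1 + R_2 + R_3 = 2.60 Ω

2.60 Ω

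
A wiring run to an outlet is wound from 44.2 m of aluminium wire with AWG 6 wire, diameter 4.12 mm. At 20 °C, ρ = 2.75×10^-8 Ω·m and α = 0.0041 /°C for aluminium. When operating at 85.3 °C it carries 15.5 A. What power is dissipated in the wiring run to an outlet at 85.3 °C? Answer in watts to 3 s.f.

27.8 W

A = π(4.12/2 mm)² = π(2.0600e-03 m)² = 1.333e-05 m²
R₍20₎ = ρL/A = (2.75×10^-8)(44.2)/(1.333e-05) = 0.09117 Ω
R₍85.3₎ = R₍20₎(1 + αΔT) = 0.09117 × (1 + 0.0041×65.3) = 0.1156 Ω
P = I²R = (15.5)² × 0.1156 = 27.8 W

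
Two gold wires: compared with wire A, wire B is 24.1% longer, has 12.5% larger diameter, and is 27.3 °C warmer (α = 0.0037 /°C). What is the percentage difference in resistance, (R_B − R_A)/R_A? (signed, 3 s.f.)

7.96%

R ∝ ρL/d² with ρ ∝ (1+αΔT), so R_B/R_A = (1 + 24.1/100) × (1 + 12.5/100)⁻² × (1 + 0.0037×27.3)
= 1.241 × 0.7901 × 1.101 = 1.08
(R_B − R_A)/R_A = 1.08 − 1 = 7.96%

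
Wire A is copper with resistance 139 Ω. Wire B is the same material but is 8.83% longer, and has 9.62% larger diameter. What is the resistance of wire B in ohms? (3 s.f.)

R ∝ L/d², so R_B/R_A = (1 + 8.83/100) × (1 + 9.62/100)⁻²
= 1.088 × 0.8322 = 0.9057
R_B = 0.9057 × 139 = 126 Ω

126 Ω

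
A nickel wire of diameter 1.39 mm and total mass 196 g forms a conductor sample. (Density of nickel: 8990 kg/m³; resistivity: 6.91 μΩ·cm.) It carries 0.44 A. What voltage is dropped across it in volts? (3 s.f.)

ρ = 6.91 μΩ·cm = 6.91×10^-8 Ω·m
A = π(d/2)² = π(6.9500e-04 m)² = 1.5175e-06 m²
L = m/(density·A) = 0.196/(8990×1.5175e-06) = 14.37 m
R = ρL/A = (6.91×10^-8)(14.37)/(1.5175e-06) = 0.6542 Ω
V = IR = 0.44 × 0.6542 = 0.288 V

0.288 V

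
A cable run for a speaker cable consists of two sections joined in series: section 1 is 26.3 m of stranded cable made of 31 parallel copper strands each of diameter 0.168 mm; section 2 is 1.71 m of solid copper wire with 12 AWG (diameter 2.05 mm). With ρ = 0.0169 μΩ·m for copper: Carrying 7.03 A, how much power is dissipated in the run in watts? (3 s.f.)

ρ = 0.0169 μΩ·m = 1.69×10^-8 Ω·m
Section 1: A_strand = π(8.4000e-05)² = 2.217e-08 m²; R₁ = ρL/(N·A_s) = (1.69×10^-8)(26.3)/(31×2.217e-08) = 0.6468 Ω
Section 2: A = π(2.05/2 mm)² = π(1.0250e-03 m)² = 3.301e-06 m²
R₂ = (1.69×10^-8)(1.71)/(3.301e-06) = 0.008756 Ω
R = R₁ + R₂ = 0.6556 Ω
P = I²R = (7.03)² × 0.6556 = 32.4 W

32.4 W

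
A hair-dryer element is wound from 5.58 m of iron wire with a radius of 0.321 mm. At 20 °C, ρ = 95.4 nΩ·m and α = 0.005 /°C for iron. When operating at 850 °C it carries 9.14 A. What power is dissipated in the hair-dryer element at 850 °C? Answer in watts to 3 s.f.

707 W

ρ = 95.4 nΩ·m = 9.54×10^-8 Ω·m
A = πr² = π(3.2100e-04 m)² = 3.237e-07 m²
R₍20₎ = ρL/A = (9.54×10^-8)(5.58)/(3.237e-07) = 1.644 Ω
R₍850₎ = R₍20₎(1 + αΔT) = 1.644 × (1 + 0.005×830) = 8.469 Ω
P = I²R = (9.14)² × 8.469 = 707 W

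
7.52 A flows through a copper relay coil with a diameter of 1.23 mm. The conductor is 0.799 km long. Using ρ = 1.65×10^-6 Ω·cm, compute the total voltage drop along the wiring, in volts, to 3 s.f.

83.4 V

ρ = 1.65×10^-6 Ω·cm = 1.65×10^-8 Ω·m
A = π(d/2)² = π(6.1500e-04 m)² = 1.188e-06 m²
R = ρL/A = (1.65×10^-8)(799)/(1.188e-06) = 11.1 Ω
V = IR = 7.52 × 11.1 = 83.4 V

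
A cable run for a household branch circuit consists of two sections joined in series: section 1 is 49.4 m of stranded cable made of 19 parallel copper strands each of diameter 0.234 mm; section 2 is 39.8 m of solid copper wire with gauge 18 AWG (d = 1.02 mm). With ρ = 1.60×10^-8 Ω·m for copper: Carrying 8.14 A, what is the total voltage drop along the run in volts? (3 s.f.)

14.2 V

Section 1: A_strand = π(1.1700e-04)² = 4.301e-08 m²; R₁ = ρL/(N·A_s) = (1.60×10^-8)(49.4)/(19×4.301e-08) = 0.9673 Ω
Section 2: A = π(1.02/2 mm)² = π(5.1000e-04 m)² = 8.171e-07 m²
R₂ = (1.60×10^-8)(39.8)/(8.171e-07) = 0.7793 Ω
R = R₁ + R₂ = 1.747 Ω
V = IR = 8.14 × 1.747 = 14.2 V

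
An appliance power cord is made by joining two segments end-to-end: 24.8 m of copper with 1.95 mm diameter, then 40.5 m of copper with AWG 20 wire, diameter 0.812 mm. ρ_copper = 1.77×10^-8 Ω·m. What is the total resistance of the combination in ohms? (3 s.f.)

1.53 Ω

Segment 1: A = π(d/2)² = π(9.7500e-04 m)² = 2.986e-06 m²
R₁ = ρL/A = (1.77×10^-8)(24.8)/(2.986e-06) = 0.147 Ω
Segment 2: A = π(0.812/2 mm)² = π(4.0600e-04 m)² = 5.178e-07 m²
R₂ = (1.77×10^-8)(40.5)/(5.178e-07) = 1.384 Ω
R = R₁ + R₂ = 1.53 Ω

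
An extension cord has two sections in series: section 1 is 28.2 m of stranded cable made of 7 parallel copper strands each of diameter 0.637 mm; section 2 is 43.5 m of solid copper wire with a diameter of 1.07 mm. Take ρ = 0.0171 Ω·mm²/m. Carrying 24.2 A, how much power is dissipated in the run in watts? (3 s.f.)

ρ = 0.0171 Ω·mm²/m = 1.71×10^-8 Ω·m
Section 1: A_strand = π(3.1850e-04)² = 3.187e-07 m²; R₁ = ρL/(N·A_s) = (1.71×10^-8)(28.2)/(7×3.187e-07) = 0.2162 Ω
Section 2: A = π(d/2)² = π(5.3500e-04 m)² = 8.992e-07 m²
R₂ = (1.71×10^-8)(43.5)/(8.992e-07) = 0.8272 Ω
R = R₁ + R₂ = 1.043 Ω
P = I²R = (24.2)² × 1.043 = 611 W

611 W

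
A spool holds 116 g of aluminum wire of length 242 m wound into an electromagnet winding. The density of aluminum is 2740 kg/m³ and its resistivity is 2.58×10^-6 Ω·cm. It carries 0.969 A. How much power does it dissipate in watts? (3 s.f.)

ρ = 2.58×10^-6 Ω·cm = 2.58×10^-8 Ω·m
A = m/(density·L) = 0.116/(2740×242) = 1.7494e-07 m²
R = ρL/A = (2.58×10^-8)(242)/(1.7494e-07) = 35.69 Ω
P = I²R = (0.969)² × 35.69 = 33.5 W

33.5 W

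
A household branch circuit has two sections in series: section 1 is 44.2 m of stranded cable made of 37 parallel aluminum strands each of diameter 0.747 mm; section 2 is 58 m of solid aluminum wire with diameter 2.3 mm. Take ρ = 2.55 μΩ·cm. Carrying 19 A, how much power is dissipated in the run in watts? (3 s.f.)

154 W

ρ = 2.55 μΩ·cm = 2.55×10^-8 Ω·m
Section 1: A_strand = π(3.7350e-04)² = 4.383e-07 m²; R₁ = ρL/(N·A_s) = (2.55×10^-8)(44.2)/(37×4.383e-07) = 0.06951 Ω
Section 2: A = π(d/2)² = π(1.1500e-03 m)² = 4.155e-06 m²
R₂ = (2.55×10^-8)(58)/(4.155e-06) = 0.356 Ω
R = R₁ + R₂ = 0.4255 Ω
P = I²R = (19)² × 0.4255 = 154 W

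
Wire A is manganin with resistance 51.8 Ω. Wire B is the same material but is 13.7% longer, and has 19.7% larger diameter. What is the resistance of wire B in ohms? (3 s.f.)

41.1 Ω

R ∝ L/d², so R_B/R_A = (1 + 13.7/100) × (1 + 19.7/100)⁻²
= 1.137 × 0.6979 = 0.7935
R_B = 0.7935 × 51.8 = 41.1 Ω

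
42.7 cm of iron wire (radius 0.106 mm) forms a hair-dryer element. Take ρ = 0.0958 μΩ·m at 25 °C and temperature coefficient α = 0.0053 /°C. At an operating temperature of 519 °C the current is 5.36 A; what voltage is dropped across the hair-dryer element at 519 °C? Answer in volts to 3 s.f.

22.5 V

ρ = 0.0958 μΩ·m = 9.58×10^-8 Ω·m
A = πr² = π(1.0600e-04 m)² = 3.530e-08 m²
R₍25₎ = ρL/A = (9.58×10^-8)(0.427)/(3.530e-08) = 1.159 Ω
R₍519₎ = R₍25₎(1 + αΔT) = 1.159 × (1 + 0.0053×494) = 4.193 Ω
V = IR = 5.36 × 4.193 = 22.5 V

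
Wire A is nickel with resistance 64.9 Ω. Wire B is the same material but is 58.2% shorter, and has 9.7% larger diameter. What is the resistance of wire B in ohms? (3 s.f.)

22.5 Ω

R ∝ L/d², so R_B/R_A = (1 − 58.2/100) × (1 + 9.7/100)⁻²
= 0.418 × 0.831 = 0.3473
R_B = 0.3473 × 64.9 = 22.5 Ω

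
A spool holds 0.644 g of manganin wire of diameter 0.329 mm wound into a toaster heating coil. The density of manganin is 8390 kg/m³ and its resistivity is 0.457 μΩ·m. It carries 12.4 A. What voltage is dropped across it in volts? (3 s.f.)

60.2 V

ρ = 0.457 μΩ·m = 4.57×10^-7 Ω·m
A = π(d/2)² = π(1.6450e-04 m)² = 8.5012e-08 m²
L = m/(density·A) = 6.440×10^-4/(8390×8.5012e-08) = 0.9029 m
R = ρL/A = (4.57×10^-7)(0.9029)/(8.5012e-08) = 4.854 Ω
V = IR = 12.4 × 4.854 = 60.2 V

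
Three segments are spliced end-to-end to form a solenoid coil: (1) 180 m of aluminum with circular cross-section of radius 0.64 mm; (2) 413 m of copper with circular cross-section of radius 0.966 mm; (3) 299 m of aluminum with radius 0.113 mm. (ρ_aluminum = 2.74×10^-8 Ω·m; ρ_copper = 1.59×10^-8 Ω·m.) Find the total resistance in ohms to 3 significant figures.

Seg 1: A = πr² = π(6.4000e-04 m)² = 1.287e-06 m²
R_1 = (2.74×10^-8)(180)/(1.287e-06) = 3.833 Ω
Seg 2: A = πr² = π(9.6600e-04 m)² = 2.932e-06 m²
R_2 = (1.59×10^-8)(413)/(2.932e-06) = 2.24 Ω
Seg 3: A = πr² = π(1.1300e-04 m)² = 4.011e-08 m²
R_3 = (2.74×10^-8)(299)/(4.011e-08) = 204.2 Ω
R_total = R_1 + R_2 + R_3 = 210 Ω

210 Ω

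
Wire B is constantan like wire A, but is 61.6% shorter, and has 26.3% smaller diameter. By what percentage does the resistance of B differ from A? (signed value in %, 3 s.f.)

-29.3%

R ∝ L/d², so R_B/R_A = (1 − 61.6/100) × (1 − 26.3/100)⁻²
= 0.384 × 1.841 = 0.707
(R_B − R_A)/R_A = 0.707 − 1 = -29.3%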